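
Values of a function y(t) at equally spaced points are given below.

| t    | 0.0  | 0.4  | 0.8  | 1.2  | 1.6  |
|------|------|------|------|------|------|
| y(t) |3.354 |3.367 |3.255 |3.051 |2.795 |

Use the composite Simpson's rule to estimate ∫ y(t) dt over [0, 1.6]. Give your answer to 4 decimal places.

h = 0.4, n = 4.
(h/3)·[y₀ + 4y₁ + 2y₂ + 4y₃ + y₄] = 0.133333·(38.331) = 5.1108.

5.1108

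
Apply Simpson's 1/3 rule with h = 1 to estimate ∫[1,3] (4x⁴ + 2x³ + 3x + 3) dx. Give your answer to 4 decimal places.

252.6667

h = (3 − 1)/2 = 1.
Nodes x₀,…,x₂ = 1, 2, 3.
f(x) = 4x⁴ + 2x³ + 3x + 3: f₀=12, f₁=89, f₂=390.
(h/3)·[f₀ + 4f₁ + f₂] = 0.333333·(758) = 252.6667.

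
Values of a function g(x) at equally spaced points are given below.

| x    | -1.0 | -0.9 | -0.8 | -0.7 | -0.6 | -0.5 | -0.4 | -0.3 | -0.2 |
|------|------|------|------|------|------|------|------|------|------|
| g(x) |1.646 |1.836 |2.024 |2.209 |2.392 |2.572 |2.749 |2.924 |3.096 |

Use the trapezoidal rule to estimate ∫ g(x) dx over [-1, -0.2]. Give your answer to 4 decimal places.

1.9077

h = 0.1, n = 8.
(h/2)·[y₀ + 2y₁ + 2y₂ + 2y₃ + 2y₄ + 2y₅ + 2y₆ + 2y₇ + y₈] = 0.05·(38.154) = 1.9077.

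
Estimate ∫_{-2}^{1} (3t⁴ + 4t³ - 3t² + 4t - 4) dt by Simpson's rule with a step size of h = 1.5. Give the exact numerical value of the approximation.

h = (1 − (-2))/2 = 1.5.
Nodes t₀,…,t₂ = -2, -0.5, 1.
f(t) = 3t⁴ + 4t³ - 3t² + 4t - 4: f₀=-8, f₁=-7.0625, f₂=4.
(h/3)·[f₀ + 4f₁ + f₂] = 0.5·(-32.25) = -16.125.

-16.125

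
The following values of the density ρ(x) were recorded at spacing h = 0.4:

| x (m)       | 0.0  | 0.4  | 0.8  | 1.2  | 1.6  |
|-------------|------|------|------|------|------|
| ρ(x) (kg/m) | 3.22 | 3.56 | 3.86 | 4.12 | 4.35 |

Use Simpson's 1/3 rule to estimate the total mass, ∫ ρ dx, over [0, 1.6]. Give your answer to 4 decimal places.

h = 0.4, n = 4.
(h/3)·[y₀ + 4y₁ + 2y₂ + 4y₃ + y₄] = 0.133333·(46.01) = 6.1347.

6.1347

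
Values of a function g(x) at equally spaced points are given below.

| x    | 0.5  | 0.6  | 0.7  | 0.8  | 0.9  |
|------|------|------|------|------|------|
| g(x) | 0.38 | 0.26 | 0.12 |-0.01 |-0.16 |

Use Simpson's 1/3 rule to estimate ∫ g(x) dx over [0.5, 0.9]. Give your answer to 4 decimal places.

h = 0.1, n = 4.
(h/3)·[y₀ + 4y₁ + 2y₂ + 4y₃ + y₄] = 0.033333·(1.46) = 0.0487.

0.0487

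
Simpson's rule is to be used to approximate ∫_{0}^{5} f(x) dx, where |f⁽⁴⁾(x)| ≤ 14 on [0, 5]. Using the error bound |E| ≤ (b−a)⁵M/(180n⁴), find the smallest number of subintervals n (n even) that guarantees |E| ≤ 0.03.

10

Need 43750/(180n⁴) ≤ 0.03.
n⁴ ≥ 43750/(180·0.03) = 8101.85 ⇒ n ≥ 9.4874, so the smallest even n is 10. (n must be even for Simpson's rule.)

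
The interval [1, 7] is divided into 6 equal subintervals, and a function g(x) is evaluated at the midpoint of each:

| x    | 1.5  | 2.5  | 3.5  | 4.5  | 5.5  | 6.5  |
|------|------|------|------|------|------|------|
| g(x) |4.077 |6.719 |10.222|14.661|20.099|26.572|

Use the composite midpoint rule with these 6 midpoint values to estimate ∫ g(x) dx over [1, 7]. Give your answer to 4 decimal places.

h = 1, n = 6.
h·[y(m₁) + y(m₂) + y(m₃) + y(m₄) + y(m₅) + y(m₆)] = 1·(82.350) = 82.3500.

82.3500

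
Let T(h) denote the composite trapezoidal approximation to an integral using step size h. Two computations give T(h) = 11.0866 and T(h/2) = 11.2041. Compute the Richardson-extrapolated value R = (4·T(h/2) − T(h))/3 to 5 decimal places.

R = (4·T(h/2) − T(h)) / 3 = (4·11.2041 − 11.0866)/3 = (33.7298)/3 = 11.24327.

11.24327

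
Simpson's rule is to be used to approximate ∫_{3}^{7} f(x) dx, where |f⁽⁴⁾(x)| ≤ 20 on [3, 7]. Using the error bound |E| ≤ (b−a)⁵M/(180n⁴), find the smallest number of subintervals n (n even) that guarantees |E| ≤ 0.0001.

34

Need 20480/(180n⁴) ≤ 0.0001.
n⁴ ≥ 20480/(180·0.0001) = 1.13778e+06 ⇒ n ≥ 32.6599, so the smallest even n is 34. (n must be even for Simpson's rule.)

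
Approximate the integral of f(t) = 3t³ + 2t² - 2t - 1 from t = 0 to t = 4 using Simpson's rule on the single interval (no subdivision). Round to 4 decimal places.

S = (b−a)/6 · [f(0) + 4f(2) + f(4)] = 0.666667·[(-1) + 4·27 + 215] = 214.6667.

214.6667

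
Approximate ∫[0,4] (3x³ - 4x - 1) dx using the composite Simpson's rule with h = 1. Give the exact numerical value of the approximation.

h = (4 − 0)/4 = 1.
Nodes x₀,…,x₄ = 0, 1, 2, 3, 4.
f(x) = 3x³ - 4x - 1: f₀=-1, f₁=-2, f₂=15, f₃=68, f₄=175.
(h/3)·[f₀ + 4f₁ + 2f₂ + 4f₃ + f₄] = 0.333333·(468) = 156.

156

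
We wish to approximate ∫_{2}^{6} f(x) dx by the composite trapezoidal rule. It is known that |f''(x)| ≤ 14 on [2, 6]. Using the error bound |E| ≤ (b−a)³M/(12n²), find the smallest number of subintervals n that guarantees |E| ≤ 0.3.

Need 896/(12n²) ≤ 0.3.
n² ≥ 896/(12·0.3) = 248.889 ⇒ n ≥ 15.7762, so the smallest n is 16.

16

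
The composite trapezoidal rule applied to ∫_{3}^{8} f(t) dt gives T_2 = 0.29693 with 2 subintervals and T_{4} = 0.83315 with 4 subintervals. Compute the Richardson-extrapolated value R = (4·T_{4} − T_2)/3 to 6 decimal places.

1.011890

R = (4·T_{4} − T_2) / 3 = (4·0.83315 − 0.29693)/3 = (3.03567)/3 = 1.011890.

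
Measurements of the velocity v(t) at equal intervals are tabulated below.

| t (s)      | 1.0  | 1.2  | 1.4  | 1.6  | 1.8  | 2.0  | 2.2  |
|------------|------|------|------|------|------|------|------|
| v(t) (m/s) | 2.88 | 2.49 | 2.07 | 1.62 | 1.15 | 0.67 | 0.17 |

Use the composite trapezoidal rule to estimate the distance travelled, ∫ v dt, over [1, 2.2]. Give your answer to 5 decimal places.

1.90500

h = 0.2, n = 6.
(h/2)·[y₀ + 2y₁ + 2y₂ + 2y₃ + 2y₄ + 2y₅ + y₆] = 0.1·(19.05) = 1.90500.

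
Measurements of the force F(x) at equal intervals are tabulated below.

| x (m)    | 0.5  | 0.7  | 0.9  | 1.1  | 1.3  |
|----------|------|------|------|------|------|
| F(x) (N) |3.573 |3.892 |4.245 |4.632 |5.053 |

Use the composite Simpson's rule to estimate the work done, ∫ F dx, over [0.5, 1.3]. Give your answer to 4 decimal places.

3.4141

h = 0.2, n = 4.
(h/3)·[y₀ + 4y₁ + 2y₂ + 4y₃ + y₄] = 0.066667·(51.212) = 3.4141.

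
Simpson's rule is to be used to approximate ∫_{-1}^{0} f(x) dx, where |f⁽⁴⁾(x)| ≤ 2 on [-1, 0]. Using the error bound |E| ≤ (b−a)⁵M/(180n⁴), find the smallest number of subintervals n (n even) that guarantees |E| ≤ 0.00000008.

20

Need 2/(180n⁴) ≤ 0.00000008.
n⁴ ≥ 2/(180·0.00000008) = 138889 ⇒ n ≥ 19.3049, so the smallest even n is 20. (n must be even for Simpson's rule.)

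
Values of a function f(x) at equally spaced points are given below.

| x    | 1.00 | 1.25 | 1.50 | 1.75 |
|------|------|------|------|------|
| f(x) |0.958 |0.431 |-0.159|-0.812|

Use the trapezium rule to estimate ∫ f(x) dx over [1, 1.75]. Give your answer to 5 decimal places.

0.08625

h = 0.25, n = 3.
(h/2)·[y₀ + 2y₁ + 2y₂ + y₃] = 0.125·(0.690) = 0.08625.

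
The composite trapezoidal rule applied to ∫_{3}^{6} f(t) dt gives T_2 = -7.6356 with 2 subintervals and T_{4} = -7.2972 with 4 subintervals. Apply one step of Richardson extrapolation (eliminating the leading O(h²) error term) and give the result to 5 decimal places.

R = (4·T_{4} − T_2) / 3 = (4·(-7.2972) − (-7.6356))/3 = (-21.5532)/3 = -7.18440.

-7.18440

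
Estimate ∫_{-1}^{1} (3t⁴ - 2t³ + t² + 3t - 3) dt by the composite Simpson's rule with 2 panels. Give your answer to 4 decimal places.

h = (1 − (-1))/2 = 1.
Nodes t₀,…,t₂ = -1, 0, 1.
f(t) = 3t⁴ - 2t³ + t² + 3t - 3: f₀=0, f₁=-3, f₂=2.
(h/3)·[f₀ + 4f₁ + f₂] = 0.333333·(-10) = -3.3333.

-3.3333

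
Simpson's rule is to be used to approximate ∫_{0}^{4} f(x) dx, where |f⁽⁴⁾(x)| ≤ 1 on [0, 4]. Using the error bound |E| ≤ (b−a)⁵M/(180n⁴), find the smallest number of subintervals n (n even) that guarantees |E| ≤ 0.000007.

32

Need 1024/(180n⁴) ≤ 0.000007.
n⁴ ≥ 1024/(180·0.000007) = 812698 ⇒ n ≥ 30.0250, so the smallest even n is 32. (n must be even for Simpson's rule.)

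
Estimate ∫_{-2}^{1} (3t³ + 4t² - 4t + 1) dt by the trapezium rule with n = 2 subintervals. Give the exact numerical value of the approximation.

h = (1 − (-2))/2 = 1.5.
Nodes t₀,…,t₂ = -2, -0.5, 1.
f(t) = 3t³ + 4t² - 4t + 1: f₀=1, f₁=3.625, f₂=4.
(h/2)·[f₀ + 2f₁ + f₂] = 0.75·(12.25) = 9.1875.

9.1875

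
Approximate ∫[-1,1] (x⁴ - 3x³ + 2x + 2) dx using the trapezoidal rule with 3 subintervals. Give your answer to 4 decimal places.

h = (1 − (-1))/3 = 0.666667.
Nodes x₀,…,x₃ = -1, -0.333333, 0.333333, 1.
f(x) = x⁴ - 3x³ + 2x + 2: f₀=4, f₁=1.456790, f₂=2.567901, f₃=2.
(h/2)·[f₀ + 2f₁ + 2f₂ + f₃] = 0.333333·(14.049383) = 4.6831.

4.6831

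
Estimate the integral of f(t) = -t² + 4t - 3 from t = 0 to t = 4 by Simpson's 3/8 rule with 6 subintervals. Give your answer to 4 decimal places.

-1.3333

h = (4 − 0)/6 = 0.666667.
Nodes t₀,…,t₆ = 0, 0.666667, 1.333333, 2, 2.666667, 3.333333, 4.
f(t) = -t² + 4t - 3: f₀=-3, f₁=-0.777778, f₂=0.555556, f₃=1, f₄=0.555556, f₅=-0.777778, f₆=-3.
(3h/8)·[f₀ + 3f₁ + 3f₂ + 2f₃ + 3f₄ + 3f₅ + f₆] = 0.25·(-5.333333) = -1.3333.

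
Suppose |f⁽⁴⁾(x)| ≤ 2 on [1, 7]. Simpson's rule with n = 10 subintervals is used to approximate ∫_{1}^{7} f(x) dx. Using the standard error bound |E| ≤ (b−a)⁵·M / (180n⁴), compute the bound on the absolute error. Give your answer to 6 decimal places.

0.008640

|E| ≤ (6)⁵·2 / (180·10⁴) = 15552/1800000 = 0.008640.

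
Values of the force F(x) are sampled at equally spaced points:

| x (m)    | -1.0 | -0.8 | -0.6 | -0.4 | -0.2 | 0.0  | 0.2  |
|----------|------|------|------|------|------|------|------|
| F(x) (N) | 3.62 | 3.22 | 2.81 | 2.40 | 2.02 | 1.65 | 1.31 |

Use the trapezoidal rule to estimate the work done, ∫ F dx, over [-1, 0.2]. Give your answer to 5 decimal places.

2.91300

h = 0.2, n = 6.
(h/2)·[y₀ + 2y₁ + 2y₂ + 2y₃ + 2y₄ + 2y₅ + y₆] = 0.1·(29.13) = 2.91300.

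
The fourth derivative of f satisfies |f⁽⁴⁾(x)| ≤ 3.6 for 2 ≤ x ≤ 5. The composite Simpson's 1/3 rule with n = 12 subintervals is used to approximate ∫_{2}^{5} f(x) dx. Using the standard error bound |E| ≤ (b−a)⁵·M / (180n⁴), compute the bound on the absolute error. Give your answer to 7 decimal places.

|E| ≤ (3)⁵·3.6 / (180·12⁴) = 874.8/3732480 = 0.0002344.

0.0002344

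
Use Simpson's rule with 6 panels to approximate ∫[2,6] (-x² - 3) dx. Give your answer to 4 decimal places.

-81.3333

h = (6 − 2)/6 = 0.666667.
Nodes x₀,…,x₆ = 2, 2.666667, 3.333333, 4, 4.666667, 5.333333, 6.
f(x) = -x² - 3: f₀=-7, f₁=-10.111111, f₂=-14.111111, f₃=-19, f₄=-24.777778, f₅=-31.444444, f₆=-39.
(h/3)·[f₀ + 4f₁ + 2f₂ + 4f₃ + 2f₄ + 4f₅ + f₆] = 0.222222·(-366) = -81.3333.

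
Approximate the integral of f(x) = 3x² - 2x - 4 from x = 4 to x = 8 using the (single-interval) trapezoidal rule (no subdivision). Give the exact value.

416

T = (b−a)/2 · [f(4) + f(8)] = 2·[36 + 172] = 416.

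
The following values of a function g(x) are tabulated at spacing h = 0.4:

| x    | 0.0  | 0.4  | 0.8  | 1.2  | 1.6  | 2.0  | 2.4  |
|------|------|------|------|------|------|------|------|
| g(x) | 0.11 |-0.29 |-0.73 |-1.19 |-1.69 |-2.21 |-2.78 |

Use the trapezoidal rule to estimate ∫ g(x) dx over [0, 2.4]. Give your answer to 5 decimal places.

h = 0.4, n = 6.
(h/2)·[y₀ + 2y₁ + 2y₂ + 2y₃ + 2y₄ + 2y₅ + y₆] = 0.2·(-14.89) = -2.97800.

-2.97800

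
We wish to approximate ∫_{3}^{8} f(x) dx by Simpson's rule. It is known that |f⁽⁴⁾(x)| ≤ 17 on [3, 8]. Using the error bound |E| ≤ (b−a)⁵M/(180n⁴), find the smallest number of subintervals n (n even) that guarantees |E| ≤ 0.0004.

30

Need 53125/(180n⁴) ≤ 0.0004.
n⁴ ≥ 53125/(180·0.0004) = 737847 ⇒ n ≥ 29.3084, so the smallest even n is 30. (n must be even for Simpson's rule.)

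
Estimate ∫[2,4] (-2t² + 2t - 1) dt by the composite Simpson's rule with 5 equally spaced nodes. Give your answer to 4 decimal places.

h = (4 − 2)/4 = 0.5.
Nodes t₀,…,t₄ = 2, 2.5, 3, 3.5, 4.
f(t) = -2t² + 2t - 1: f₀=-5, f₁=-8.5, f₂=-13, f₃=-18.5, f₄=-25.
(h/3)·[f₀ + 4f₁ + 2f₂ + 4f₃ + f₄] = 0.166667·(-164) = -27.3333.

-27.3333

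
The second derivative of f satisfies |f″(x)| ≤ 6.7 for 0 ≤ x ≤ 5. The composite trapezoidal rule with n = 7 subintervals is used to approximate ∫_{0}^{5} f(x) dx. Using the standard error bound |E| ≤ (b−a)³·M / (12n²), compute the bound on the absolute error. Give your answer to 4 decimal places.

1.4243

|E| ≤ (5)³·6.7 / (12·7²) = 837.5/588 = 1.4243.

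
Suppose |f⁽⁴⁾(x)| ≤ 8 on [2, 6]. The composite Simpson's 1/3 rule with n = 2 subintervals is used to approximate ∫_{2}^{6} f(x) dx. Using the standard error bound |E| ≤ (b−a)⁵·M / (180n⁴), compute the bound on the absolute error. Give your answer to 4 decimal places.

2.8444

|E| ≤ (4)⁵·8 / (180·2⁴) = 8192/2880 = 2.8444.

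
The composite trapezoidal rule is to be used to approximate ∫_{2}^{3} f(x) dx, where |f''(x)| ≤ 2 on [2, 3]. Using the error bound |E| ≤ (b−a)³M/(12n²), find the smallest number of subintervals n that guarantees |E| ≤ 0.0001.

Need 2/(12n²) ≤ 0.0001.
n² ≥ 2/(12·0.0001) = 1666.67 ⇒ n ≥ 40.8248, so the smallest n is 41.

41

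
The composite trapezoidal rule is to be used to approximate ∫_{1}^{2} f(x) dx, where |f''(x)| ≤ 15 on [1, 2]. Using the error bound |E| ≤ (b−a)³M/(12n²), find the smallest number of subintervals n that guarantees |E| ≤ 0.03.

7

Need 15/(12n²) ≤ 0.03.
n² ≥ 15/(12·0.03) = 41.6667 ⇒ n ≥ 6.4550, so the smallest n is 7.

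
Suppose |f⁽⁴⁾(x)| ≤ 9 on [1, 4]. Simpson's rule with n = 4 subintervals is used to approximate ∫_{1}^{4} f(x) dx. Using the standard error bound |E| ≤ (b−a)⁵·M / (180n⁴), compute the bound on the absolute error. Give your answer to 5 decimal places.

|E| ≤ (3)⁵·9 / (180·4⁴) = 2187/46080 = 0.04746.

0.04746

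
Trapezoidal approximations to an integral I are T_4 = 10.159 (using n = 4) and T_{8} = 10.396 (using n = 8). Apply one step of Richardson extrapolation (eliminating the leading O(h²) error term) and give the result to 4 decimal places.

R = (4·T_{8} − T_4) / 3 = (4·10.396 − 10.159)/3 = (31.425)/3 = 10.4750.

10.4750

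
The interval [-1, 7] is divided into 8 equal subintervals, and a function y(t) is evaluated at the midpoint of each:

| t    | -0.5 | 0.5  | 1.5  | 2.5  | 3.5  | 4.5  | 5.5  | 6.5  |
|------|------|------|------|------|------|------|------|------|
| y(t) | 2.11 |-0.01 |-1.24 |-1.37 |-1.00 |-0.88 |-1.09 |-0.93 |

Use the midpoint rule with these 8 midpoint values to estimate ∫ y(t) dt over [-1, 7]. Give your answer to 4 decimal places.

h = 1, n = 8.
h·[y(m₁) + y(m₂) + y(m₃) + y(m₄) + y(m₅) + y(m₆) + y(m₇) + y(m₈)] = 1·(-4.41) = -4.4100.

-4.4100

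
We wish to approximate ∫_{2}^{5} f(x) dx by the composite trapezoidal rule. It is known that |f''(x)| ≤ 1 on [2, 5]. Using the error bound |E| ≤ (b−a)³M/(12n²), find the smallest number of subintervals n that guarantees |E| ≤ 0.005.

22

Need 27/(12n²) ≤ 0.005.
n² ≥ 27/(12·0.005) = 450 ⇒ n ≥ 21.2132, so the smallest n is 22.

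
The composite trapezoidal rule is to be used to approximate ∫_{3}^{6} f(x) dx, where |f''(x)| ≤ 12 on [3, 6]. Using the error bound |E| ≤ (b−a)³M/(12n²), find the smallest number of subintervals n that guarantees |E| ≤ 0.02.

37

Need 324/(12n²) ≤ 0.02.
n² ≥ 324/(12·0.02) = 1350 ⇒ n ≥ 36.7423, so the smallest n is 37.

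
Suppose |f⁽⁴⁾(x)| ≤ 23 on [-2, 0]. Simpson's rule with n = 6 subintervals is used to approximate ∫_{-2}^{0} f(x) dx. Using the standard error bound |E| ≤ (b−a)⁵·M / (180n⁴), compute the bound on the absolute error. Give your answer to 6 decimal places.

0.003155

|E| ≤ (2)⁵·23 / (180·6⁴) = 736/233280 = 0.003155.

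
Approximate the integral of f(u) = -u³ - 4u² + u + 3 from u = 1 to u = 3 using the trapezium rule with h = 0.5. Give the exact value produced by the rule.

h = (3 − 1)/4 = 0.5.
Nodes u₀,…,u₄ = 1, 1.5, 2, 2.5, 3.
f(u) = -u³ - 4u² + u + 3: f₀=-1, f₁=-7.875, f₂=-19, f₃=-35.125, f₄=-57.
(h/2)·[f₀ + 2f₁ + 2f₂ + 2f₃ + f₄] = 0.25·(-182) = -45.5.

-45.5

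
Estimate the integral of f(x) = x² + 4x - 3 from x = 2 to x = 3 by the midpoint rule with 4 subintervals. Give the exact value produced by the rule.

13.328125

h = (3 − 2)/4 = 0.25.
Midpoints m₁,…,m₄ = 2.125, 2.375, 2.625, 2.875.
f(m₁)=10.015625, f(m₂)=12.140625, f(m₃)=14.390625, f(m₄)=16.765625.
h·[f(m₁) + f(m₂) + f(m₃) + f(m₄)] = 0.25·(53.3125) = 13.328125.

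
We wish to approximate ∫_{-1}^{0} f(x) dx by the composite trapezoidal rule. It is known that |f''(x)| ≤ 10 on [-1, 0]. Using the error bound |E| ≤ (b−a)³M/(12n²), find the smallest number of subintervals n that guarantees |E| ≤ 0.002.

21

Need 10/(12n²) ≤ 0.002.
n² ≥ 10/(12·0.002) = 416.667 ⇒ n ≥ 20.4124, so the smallest n is 21.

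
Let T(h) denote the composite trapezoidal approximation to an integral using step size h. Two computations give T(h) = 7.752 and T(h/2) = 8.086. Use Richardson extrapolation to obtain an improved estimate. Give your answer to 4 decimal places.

8.1973

R = (4·T(h/2) − T(h)) / 3 = (4·8.086 − 7.752)/3 = (24.592)/3 = 8.1973.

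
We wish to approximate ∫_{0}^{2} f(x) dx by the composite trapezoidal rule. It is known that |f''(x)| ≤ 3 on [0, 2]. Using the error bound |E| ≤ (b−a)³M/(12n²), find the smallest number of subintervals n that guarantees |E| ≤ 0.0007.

Need 24/(12n²) ≤ 0.0007.
n² ≥ 24/(12·0.0007) = 2857.14 ⇒ n ≥ 53.4522, so the smallest n is 54.

54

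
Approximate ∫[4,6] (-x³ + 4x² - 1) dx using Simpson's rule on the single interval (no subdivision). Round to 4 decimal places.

S = (b−a)/6 · [f(4) + 4f(5) + f(6)] = 0.333333·[(-1) + 4·(-26) + (-73)] = -59.3333.

-59.3333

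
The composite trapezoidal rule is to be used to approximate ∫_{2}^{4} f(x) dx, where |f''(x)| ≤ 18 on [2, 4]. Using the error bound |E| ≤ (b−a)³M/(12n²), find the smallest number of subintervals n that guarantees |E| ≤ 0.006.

Need 144/(12n²) ≤ 0.006.
n² ≥ 144/(12·0.006) = 2000 ⇒ n ≥ 44.7214, so the smallest n is 45.

45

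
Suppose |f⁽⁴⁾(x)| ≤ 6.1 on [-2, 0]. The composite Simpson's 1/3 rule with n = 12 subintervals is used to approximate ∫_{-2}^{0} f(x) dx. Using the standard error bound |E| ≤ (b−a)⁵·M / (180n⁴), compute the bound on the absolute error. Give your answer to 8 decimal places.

|E| ≤ (2)⁵·6.1 / (180·12⁴) = 195.2/3732480 = 0.00005230.

0.00005230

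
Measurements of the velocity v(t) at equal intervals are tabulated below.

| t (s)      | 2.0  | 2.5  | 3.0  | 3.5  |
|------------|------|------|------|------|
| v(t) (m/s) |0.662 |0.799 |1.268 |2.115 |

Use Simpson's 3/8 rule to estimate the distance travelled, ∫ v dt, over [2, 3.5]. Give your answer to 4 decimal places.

1.6834

h = 0.5, n = 3.
(3h/8)·[y₀ + 3y₁ + 3y₂ + y₃] = 0.1875·(8.978) = 1.6834.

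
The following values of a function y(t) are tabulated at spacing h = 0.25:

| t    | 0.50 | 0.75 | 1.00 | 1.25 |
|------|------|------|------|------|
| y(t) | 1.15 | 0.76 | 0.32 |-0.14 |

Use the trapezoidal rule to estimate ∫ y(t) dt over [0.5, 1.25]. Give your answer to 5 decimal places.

0.39625

h = 0.25, n = 3.
(h/2)·[y₀ + 2y₁ + 2y₂ + y₃] = 0.125·(3.17) = 0.39625.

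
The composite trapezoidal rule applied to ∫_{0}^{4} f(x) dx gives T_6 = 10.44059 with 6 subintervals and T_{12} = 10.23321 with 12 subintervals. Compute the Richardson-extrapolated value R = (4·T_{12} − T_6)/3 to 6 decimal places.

R = (4·T_{12} − T_6) / 3 = (4·10.23321 − 10.44059)/3 = (30.49225)/3 = 10.164083.

10.164083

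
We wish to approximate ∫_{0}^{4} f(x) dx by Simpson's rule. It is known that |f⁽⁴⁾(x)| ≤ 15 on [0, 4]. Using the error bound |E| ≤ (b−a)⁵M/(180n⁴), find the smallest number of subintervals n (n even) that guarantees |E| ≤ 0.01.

10

Need 15360/(180n⁴) ≤ 0.01.
n⁴ ≥ 15360/(180·0.01) = 8533.33 ⇒ n ≥ 9.6112, so the smallest even n is 10. (n must be even for Simpson's rule.)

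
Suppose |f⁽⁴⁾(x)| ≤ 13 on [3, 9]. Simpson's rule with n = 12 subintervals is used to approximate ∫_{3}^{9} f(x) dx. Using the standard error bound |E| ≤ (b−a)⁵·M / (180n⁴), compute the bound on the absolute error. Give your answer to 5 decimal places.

|E| ≤ (6)⁵·13 / (180·12⁴) = 101088/3732480 = 0.02708.

0.02708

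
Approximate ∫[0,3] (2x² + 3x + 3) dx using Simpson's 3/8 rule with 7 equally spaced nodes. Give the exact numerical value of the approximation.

h = (3 − 0)/6 = 0.5.
Nodes x₀,…,x₆ = 0, 0.5, 1, 1.5, 2, 2.5, 3.
f(x) = 2x² + 3x + 3: f₀=3, f₁=5, f₂=8, f₃=12, f₄=17, f₅=23, f₆=30.
(3h/8)·[f₀ + 3f₁ + 3f₂ + 2f₃ + 3f₄ + 3f₅ + f₆] = 0.1875·(216) = 40.5.

40.5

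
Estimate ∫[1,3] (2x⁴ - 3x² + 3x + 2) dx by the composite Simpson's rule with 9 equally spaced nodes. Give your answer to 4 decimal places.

h = (3 − 1)/8 = 0.25.
Nodes x₀,…,x₈ = 1, 1.25, 1.5, 1.75, 2, 2.25, 2.5, 2.75, 3.
f(x) = 2x⁴ - 3x² + 3x + 2: f₀=4, f₁=5.9453125, f₂=9.875, f₃=16.8203125, f₄=28, f₅=44.8203125, f₆=68.875, f₇=101.9453125, f₈=146.
(h/3)·[f₀ + 4f₁ + 2f₂ + 4f₃ + 2f₄ + 4f₅ + 2f₆ + 4f₇ + f₈] = 0.083333·(1041.625) = 86.8021.

86.8021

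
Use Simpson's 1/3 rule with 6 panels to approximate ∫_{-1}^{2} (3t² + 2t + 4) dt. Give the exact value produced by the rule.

h = (2 − (-1))/6 = 0.5.
Nodes t₀,…,t₆ = -1, -0.5, 0, 0.5, 1, 1.5, 2.
f(t) = 3t² + 2t + 4: f₀=5, f₁=3.75, f₂=4, f₃=5.75, f₄=9, f₅=13.75, f₆=20.
(h/3)·[f₀ + 4f₁ + 2f₂ + 4f₃ + 2f₄ + 4f₅ + f₆] = 0.166667·(144) = 24.

24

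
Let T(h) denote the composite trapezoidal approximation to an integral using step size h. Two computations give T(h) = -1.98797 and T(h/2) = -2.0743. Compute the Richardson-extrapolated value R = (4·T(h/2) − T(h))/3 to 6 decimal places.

-2.103077

R = (4·T(h/2) − T(h)) / 3 = (4·(-2.0743) − (-1.98797))/3 = (-6.30923)/3 = -2.103077.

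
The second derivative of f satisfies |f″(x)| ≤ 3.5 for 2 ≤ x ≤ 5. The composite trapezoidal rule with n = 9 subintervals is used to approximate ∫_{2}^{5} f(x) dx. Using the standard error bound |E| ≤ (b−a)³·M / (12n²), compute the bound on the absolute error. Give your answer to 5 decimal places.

|E| ≤ (3)³·3.5 / (12·9²) = 94.5/972 = 0.09722.

0.09722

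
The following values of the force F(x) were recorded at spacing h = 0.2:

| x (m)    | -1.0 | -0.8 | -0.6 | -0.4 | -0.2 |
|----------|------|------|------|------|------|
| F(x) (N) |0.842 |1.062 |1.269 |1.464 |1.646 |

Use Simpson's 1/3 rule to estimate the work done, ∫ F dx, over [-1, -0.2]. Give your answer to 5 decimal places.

1.00867

h = 0.2, n = 4.
(h/3)·[y₀ + 4y₁ + 2y₂ + 4y₃ + y₄] = 0.066667·(15.130) = 1.00867.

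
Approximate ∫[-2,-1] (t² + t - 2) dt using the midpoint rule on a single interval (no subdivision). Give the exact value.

-1.25

M = (b−a)·f(-1.5) = 1·(-1.25) = -1.25.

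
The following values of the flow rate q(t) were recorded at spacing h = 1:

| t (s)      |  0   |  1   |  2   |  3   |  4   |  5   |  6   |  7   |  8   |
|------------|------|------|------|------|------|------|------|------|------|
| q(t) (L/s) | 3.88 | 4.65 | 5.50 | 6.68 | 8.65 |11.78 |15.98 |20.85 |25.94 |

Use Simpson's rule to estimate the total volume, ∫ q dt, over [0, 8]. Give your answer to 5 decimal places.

88.64000

h = 1, n = 8.
(h/3)·[y₀ + 4y₁ + 2y₂ + 4y₃ + 2y₄ + 4y₅ + 2y₆ + 4y₇ + y₈] = 0.333333·(265.92) = 88.64000.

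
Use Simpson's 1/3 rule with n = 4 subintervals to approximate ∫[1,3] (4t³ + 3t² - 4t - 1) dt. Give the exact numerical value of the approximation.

h = (3 − 1)/4 = 0.5.
Nodes t₀,…,t₄ = 1, 1.5, 2, 2.5, 3.
f(t) = 4t³ + 3t² - 4t - 1: f₀=2, f₁=13.25, f₂=35, f₃=70.25, f₄=122.
(h/3)·[f₀ + 4f₁ + 2f₂ + 4f₃ + f₄] = 0.166667·(528) = 88.

88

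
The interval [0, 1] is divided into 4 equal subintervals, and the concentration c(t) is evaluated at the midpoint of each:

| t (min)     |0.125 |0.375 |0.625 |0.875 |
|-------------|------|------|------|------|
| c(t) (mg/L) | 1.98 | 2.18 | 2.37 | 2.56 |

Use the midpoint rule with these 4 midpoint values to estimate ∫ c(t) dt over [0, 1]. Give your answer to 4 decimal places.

2.2725

h = 0.25, n = 4.
h·[y(m₁) + y(m₂) + y(m₃) + y(m₄)] = 0.25·(9.09) = 2.2725.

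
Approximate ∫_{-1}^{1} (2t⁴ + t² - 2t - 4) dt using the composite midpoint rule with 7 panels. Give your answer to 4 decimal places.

-6.6006

h = (1 − (-1))/7 = 0.285714.
Midpoints m₁,…,m₇ = -0.857143, -0.571429, -0.285714, 0, 0.285714, 0.571429, 0.857143.
f(m₁)=-0.471470, f(m₂)=-2.317368, f(m₃)=-3.333611, f(m₄)=-4, f(m₅)=-4.476468, f(m₆)=-4.603082, f(m₇)=-3.900042.
h·[f(m₁) + f(m₂) + f(m₃) + f(m₄) + f(m₅) + f(m₆) + f(m₇)] = 0.285714·(-23.102041) = -6.6006.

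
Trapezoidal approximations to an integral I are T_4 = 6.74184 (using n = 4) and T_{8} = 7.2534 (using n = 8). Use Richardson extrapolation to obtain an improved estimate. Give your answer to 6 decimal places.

7.423920

R = (4·T_{8} − T_4) / 3 = (4·7.2534 − 6.74184)/3 = (22.27176)/3 = 7.423920.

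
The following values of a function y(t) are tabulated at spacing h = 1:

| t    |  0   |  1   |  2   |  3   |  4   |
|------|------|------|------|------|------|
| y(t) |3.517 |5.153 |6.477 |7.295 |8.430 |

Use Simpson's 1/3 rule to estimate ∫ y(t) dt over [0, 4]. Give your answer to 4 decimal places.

h = 1, n = 4.
(h/3)·[y₀ + 4y₁ + 2y₂ + 4y₃ + y₄] = 0.333333·(74.693) = 24.8977.

24.8977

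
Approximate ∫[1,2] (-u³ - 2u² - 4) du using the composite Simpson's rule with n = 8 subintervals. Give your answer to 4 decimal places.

h = (2 − 1)/8 = 0.125.
Nodes u₀,…,u₈ = 1, 1.125, 1.25, 1.375, 1.5, 1.625, 1.75, 1.875, 2.
f(u) = -u³ - 2u² - 4: f₀=-7, f₁=-7.955078125, f₂=-9.078125, f₃=-10.380859375, f₄=-11.875, f₅=-13.572265625, f₆=-15.484375, f₇=-17.623046875, f₈=-20.
(h/3)·[f₀ + 4f₁ + 2f₂ + 4f₃ + 2f₄ + 4f₅ + 2f₆ + 4f₇ + f₈] = 0.041667·(-298) = -12.4167.

-12.4167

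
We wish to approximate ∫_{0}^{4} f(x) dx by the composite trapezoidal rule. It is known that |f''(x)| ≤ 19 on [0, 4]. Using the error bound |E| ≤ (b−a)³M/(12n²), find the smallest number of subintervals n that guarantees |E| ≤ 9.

Need 1216/(12n²) ≤ 9.
n² ≥ 1216/(12·9) = 11.2593 ⇒ n ≥ 3.3555, so the smallest n is 4.

4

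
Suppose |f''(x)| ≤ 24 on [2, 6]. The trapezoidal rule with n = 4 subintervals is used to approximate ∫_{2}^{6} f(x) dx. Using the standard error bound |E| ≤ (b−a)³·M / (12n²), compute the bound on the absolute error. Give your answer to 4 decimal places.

|E| ≤ (4)³·24 / (12·4²) = 1536/192 = 8.0000.

8.0000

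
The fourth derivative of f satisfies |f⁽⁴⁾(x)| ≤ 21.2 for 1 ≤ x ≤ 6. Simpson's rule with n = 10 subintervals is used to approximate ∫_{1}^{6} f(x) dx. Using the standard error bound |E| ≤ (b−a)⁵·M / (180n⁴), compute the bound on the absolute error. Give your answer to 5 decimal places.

|E| ≤ (5)⁵·21.2 / (180·10⁴) = 66250/1800000 = 0.03681.

0.03681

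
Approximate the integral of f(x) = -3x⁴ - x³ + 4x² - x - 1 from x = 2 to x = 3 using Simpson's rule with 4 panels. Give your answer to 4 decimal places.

-121.0182

h = (3 − 2)/4 = 0.25.
Nodes x₀,…,x₄ = 2, 2.25, 2.5, 2.75, 3.
f(x) = -3x⁴ - x³ + 4x² - x - 1: f₀=-43, f₁=-71.27734375, f₂=-111.3125, f₃=-165.87109375, f₄=-238.
(h/3)·[f₀ + 4f₁ + 2f₂ + 4f₃ + f₄] = 0.083333·(-1452.21875) = -121.0182.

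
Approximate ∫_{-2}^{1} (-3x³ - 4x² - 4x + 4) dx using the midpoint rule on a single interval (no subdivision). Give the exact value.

16.125

M = (b−a)·f(-0.5) = 3·(5.375) = 16.125.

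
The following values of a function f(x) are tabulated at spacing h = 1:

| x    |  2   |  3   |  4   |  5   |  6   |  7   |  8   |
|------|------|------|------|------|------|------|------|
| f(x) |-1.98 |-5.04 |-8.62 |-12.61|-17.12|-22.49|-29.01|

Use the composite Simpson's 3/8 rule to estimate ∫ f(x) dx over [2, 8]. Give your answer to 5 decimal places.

-81.00750

h = 1, n = 6.
(3h/8)·[y₀ + 3y₁ + 3y₂ + 2y₃ + 3y₄ + 3y₅ + y₆] = 0.375·(-216.02) = -81.00750.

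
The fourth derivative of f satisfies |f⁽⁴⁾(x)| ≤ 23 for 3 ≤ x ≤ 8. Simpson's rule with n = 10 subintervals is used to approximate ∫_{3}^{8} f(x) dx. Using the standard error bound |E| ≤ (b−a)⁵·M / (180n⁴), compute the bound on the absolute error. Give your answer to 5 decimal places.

0.03993

|E| ≤ (5)⁵·23 / (180·10⁴) = 71875/1800000 = 0.03993.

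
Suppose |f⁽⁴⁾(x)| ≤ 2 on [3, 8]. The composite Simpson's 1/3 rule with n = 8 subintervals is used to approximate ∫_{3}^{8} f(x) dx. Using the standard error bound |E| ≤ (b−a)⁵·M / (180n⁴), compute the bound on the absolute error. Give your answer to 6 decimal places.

|E| ≤ (5)⁵·2 / (180·8⁴) = 6250/737280 = 0.008477.

0.008477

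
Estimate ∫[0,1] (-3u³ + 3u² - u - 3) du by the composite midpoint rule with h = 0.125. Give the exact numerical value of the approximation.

h = (1 − 0)/8 = 0.125.
Midpoints m₁,…,m₈ = 0.0625, 0.1875, 0.3125, 0.4375, 0.5625, 0.6875, 0.8125, 0.9375.
f(m₁)=-3.051513671875, f(m₂)=-3.101806640625, f(m₃)=-3.111083984375, f(m₄)=-3.114501953125, f(m₅)=-3.147216796875, f(m₆)=-3.244384765625, f(m₇)=-3.441162109375, f(m₈)=-3.772705078125.
h·[f(m₁) + f(m₂) + f(m₃) + f(m₄) + f(m₅) + f(m₆) + f(m₇) + f(m₈)] = 0.125·(-25.984375) = -3.248046875.

-3.248046875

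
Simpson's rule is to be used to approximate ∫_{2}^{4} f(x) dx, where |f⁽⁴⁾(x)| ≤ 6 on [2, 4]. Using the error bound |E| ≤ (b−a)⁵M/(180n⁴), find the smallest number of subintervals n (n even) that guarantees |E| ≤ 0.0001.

Need 192/(180n⁴) ≤ 0.0001.
n⁴ ≥ 192/(180·0.0001) = 10666.7 ⇒ n ≥ 10.1627, so the smallest even n is 12. (n must be even for Simpson's rule.)

12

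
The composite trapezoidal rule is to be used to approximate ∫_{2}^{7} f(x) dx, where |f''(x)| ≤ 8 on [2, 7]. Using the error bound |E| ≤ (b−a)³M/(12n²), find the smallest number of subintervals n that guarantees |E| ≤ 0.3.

17

Need 1000/(12n²) ≤ 0.3.
n² ≥ 1000/(12·0.3) = 277.778 ⇒ n ≥ 16.6667, so the smallest n is 17.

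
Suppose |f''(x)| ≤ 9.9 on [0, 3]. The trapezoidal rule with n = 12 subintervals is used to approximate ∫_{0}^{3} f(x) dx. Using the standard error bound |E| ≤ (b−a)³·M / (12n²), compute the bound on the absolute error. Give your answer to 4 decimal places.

0.1547

|E| ≤ (3)³·9.9 / (12·12²) = 267.3/1728 = 0.1547.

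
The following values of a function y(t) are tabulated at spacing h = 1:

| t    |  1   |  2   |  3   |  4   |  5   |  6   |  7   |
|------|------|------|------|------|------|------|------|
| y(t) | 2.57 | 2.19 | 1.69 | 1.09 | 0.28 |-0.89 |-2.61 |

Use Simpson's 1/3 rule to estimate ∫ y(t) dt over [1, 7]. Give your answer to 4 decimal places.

4.4867

h = 1, n = 6.
(h/3)·[y₀ + 4y₁ + 2y₂ + 4y₃ + 2y₄ + 4y₅ + y₆] = 0.333333·(13.46) = 4.4867.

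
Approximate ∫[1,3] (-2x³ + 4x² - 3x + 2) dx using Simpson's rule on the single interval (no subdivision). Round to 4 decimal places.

-13.3333

S = (b−a)/6 · [f(1) + 4f(2) + f(3)] = 0.333333·[1 + 4·(-4) + (-25)] = -13.3333.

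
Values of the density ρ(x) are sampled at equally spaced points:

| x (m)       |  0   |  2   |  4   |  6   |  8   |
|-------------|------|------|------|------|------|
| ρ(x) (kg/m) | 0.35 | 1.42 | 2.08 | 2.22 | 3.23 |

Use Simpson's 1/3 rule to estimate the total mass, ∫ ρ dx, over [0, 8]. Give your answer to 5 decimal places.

14.86667

h = 2, n = 4.
(h/3)·[y₀ + 4y₁ + 2y₂ + 4y₃ + y₄] = 0.666667·(22.30) = 14.86667.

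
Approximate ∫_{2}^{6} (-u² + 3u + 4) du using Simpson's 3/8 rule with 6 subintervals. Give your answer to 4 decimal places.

-5.3333

h = (6 − 2)/6 = 0.666667.
Nodes u₀,…,u₆ = 2, 2.666667, 3.333333, 4, 4.666667, 5.333333, 6.
f(u) = -u² + 3u + 4: f₀=6, f₁=4.888889, f₂=2.888889, f₃=0, f₄=-3.777778, f₅=-8.444444, f₆=-14.
(3h/8)·[f₀ + 3f₁ + 3f₂ + 2f₃ + 3f₄ + 3f₅ + f₆] = 0.25·(-21.333333) = -5.3333.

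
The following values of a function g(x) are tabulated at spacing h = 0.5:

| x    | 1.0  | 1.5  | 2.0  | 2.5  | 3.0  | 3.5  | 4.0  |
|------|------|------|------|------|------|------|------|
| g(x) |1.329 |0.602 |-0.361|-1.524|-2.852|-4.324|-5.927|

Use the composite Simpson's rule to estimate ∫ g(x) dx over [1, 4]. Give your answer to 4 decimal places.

-5.3347

h = 0.5, n = 6.
(h/3)·[y₀ + 4y₁ + 2y₂ + 4y₃ + 2y₄ + 4y₅ + y₆] = 0.166667·(-32.008) = -5.3347.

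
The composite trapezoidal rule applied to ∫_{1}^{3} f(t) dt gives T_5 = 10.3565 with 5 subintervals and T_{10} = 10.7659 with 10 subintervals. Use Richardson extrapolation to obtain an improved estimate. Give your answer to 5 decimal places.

10.90237

R = (4·T_{10} − T_5) / 3 = (4·10.7659 − 10.3565)/3 = (32.7071)/3 = 10.90237.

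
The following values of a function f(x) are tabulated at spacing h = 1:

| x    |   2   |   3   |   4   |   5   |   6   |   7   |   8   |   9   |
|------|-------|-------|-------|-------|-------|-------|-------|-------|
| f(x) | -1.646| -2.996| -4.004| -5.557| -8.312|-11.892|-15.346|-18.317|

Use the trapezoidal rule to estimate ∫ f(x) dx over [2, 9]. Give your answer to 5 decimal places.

h = 1, n = 7.
(h/2)·[y₀ + 2y₁ + 2y₂ + 2y₃ + 2y₄ + 2y₅ + 2y₆ + y₇] = 0.5·(-116.177) = -58.08850.

-58.08850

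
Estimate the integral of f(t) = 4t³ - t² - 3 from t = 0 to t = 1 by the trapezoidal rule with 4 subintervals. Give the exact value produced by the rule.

h = (1 − 0)/4 = 0.25.
Nodes t₀,…,t₄ = 0, 0.25, 0.5, 0.75, 1.
f(t) = 4t³ - t² - 3: f₀=-3, f₁=-3, f₂=-2.75, f₃=-1.875, f₄=0.
(h/2)·[f₀ + 2f₁ + 2f₂ + 2f₃ + f₄] = 0.125·(-18.25) = -2.28125.

-2.28125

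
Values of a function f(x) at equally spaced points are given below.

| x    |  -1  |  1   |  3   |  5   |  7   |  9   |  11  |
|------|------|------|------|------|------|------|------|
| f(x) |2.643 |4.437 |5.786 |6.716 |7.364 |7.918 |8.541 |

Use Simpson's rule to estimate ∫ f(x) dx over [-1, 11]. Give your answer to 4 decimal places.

75.8453

h = 2, n = 6.
(h/3)·[y₀ + 4y₁ + 2y₂ + 4y₃ + 2y₄ + 4y₅ + y₆] = 0.666667·(113.768) = 75.8453.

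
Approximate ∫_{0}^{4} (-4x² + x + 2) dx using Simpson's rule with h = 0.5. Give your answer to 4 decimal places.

-69.3333

h = (4 − 0)/8 = 0.5.
Nodes x₀,…,x₈ = 0, 0.5, 1, 1.5, 2, 2.5, 3, 3.5, 4.
f(x) = -4x² + x + 2: f₀=2, f₁=1.5, f₂=-1, f₃=-5.5, f₄=-12, f₅=-20.5, f₆=-31, f₇=-43.5, f₈=-58.
(h/3)·[f₀ + 4f₁ + 2f₂ + 4f₃ + 2f₄ + 4f₅ + 2f₆ + 4f₇ + f₈] = 0.166667·(-416) = -69.3333.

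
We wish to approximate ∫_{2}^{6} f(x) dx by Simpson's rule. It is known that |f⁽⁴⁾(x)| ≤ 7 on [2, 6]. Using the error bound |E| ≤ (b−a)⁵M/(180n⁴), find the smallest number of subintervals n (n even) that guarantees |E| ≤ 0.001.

Need 7168/(180n⁴) ≤ 0.001.
n⁴ ≥ 7168/(180·0.001) = 39822.2 ⇒ n ≥ 14.1264, so the smallest even n is 16. (n must be even for Simpson's rule.)

16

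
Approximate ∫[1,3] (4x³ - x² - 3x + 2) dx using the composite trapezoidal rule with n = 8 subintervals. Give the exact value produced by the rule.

h = (3 − 1)/8 = 0.25.
Nodes x₀,…,x₈ = 1, 1.25, 1.5, 1.75, 2, 2.25, 2.5, 2.75, 3.
f(x) = 4x³ - x² - 3x + 2: f₀=2, f₁=4.5, f₂=8.75, f₃=15.125, f₄=24, f₅=35.75, f₆=50.75, f₇=69.375, f₈=92.
(h/2)·[f₀ + 2f₁ + 2f₂ + 2f₃ + 2f₄ + 2f₅ + 2f₆ + 2f₇ + f₈] = 0.125·(510.5) = 63.8125.

63.8125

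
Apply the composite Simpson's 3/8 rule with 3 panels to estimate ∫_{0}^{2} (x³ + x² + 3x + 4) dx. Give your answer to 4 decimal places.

h = (2 − 0)/3 = 0.666667.
Nodes x₀,…,x₃ = 0, 0.666667, 1.333333, 2.
f(x) = x³ + x² + 3x + 4: f₀=4, f₁=6.740741, f₂=12.148148, f₃=22.
(3h/8)·[f₀ + 3f₁ + 3f₂ + f₃] = 0.25·(82.666667) = 20.6667.

20.6667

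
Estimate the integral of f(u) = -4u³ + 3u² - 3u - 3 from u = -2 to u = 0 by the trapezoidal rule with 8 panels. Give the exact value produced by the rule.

24.3125

h = (0 − (-2))/8 = 0.25.
Nodes u₀,…,u₈ = -2, -1.75, -1.5, -1.25, -1, -0.75, -0.5, -0.25, 0.
f(u) = -4u³ + 3u² - 3u - 3: f₀=47, f₁=32.875, f₂=21.75, f₃=13.25, f₄=7, f₅=2.625, f₆=-0.25, f₇=-2, f₈=-3.
(h/2)·[f₀ + 2f₁ + 2f₂ + 2f₃ + 2f₄ + 2f₅ + 2f₆ + 2f₇ + f₈] = 0.125·(194.5) = 24.3125.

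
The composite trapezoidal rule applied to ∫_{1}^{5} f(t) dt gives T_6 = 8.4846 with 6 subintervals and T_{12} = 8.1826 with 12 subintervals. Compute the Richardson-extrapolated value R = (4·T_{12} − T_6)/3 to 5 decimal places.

8.08193

R = (4·T_{12} − T_6) / 3 = (4·8.1826 − 8.4846)/3 = (24.2458)/3 = 8.08193.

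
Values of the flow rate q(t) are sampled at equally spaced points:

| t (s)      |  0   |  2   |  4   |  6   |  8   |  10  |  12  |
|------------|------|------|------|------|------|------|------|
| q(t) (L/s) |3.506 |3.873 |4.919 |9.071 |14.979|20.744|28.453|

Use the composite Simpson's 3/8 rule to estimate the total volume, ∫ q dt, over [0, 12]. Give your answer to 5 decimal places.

137.73450

h = 2, n = 6.
(3h/8)·[y₀ + 3y₁ + 3y₂ + 2y₃ + 3y₄ + 3y₅ + y₆] = 0.75·(183.646) = 137.73450.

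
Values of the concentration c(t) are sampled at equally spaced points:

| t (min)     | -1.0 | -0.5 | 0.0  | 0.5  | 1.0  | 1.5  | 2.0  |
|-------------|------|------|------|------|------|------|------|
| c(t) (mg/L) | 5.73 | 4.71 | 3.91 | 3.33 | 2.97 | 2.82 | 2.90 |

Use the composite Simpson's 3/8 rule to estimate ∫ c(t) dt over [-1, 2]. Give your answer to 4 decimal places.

10.9725

h = 0.5, n = 6.
(3h/8)·[y₀ + 3y₁ + 3y₂ + 2y₃ + 3y₄ + 3y₅ + y₆] = 0.1875·(58.52) = 10.9725.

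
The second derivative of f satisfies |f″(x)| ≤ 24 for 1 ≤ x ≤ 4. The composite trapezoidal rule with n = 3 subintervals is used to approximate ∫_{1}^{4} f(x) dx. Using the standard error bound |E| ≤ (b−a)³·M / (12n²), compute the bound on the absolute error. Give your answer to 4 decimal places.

|E| ≤ (3)³·24 / (12·3²) = 648/108 = 6.0000.

6.0000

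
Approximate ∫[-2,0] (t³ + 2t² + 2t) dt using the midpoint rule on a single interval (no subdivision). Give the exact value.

-2

M = (b−a)·f(-1) = 2·(-1) = -2.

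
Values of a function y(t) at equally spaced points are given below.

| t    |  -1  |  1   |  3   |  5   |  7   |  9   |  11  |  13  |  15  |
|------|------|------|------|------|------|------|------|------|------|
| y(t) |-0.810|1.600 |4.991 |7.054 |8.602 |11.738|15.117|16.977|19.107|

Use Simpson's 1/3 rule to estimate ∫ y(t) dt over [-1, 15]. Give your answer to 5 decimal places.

h = 2, n = 8.
(h/3)·[y₀ + 4y₁ + 2y₂ + 4y₃ + 2y₄ + 4y₅ + 2y₆ + 4y₇ + y₈] = 0.666667·(225.193) = 150.12867.

150.12867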